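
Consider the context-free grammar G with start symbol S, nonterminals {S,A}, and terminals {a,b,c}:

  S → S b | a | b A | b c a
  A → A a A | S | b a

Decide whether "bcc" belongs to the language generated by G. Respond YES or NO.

CNF form of G:
  S -> S T1 | T1 A | T1 X5 | a
  A -> A X3 | S T1 | T1 A | T1 T0 | T1 X4 | a
  T0 -> a
  T1 -> b
  T2 -> c
  X3 -> T0 A
  X4 -> T2 T0
  X5 -> T2 T0

CYK fill:
  [0..0]={T1}  "b"  orig:{}
  [1..1]={T2}  "c"  orig:{}
  [2..2]={T2}  "c"  orig:{}
  [0..1]=∅  "bc"
  [1..2]=∅  "cc"
  [0..2]=∅  "bcc"

S ∉ T[0,2] ⇒ NO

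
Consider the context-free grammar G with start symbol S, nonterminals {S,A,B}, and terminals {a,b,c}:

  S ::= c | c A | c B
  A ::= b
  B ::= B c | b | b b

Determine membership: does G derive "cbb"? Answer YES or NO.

CNF form of G:
  S -> T0 A | T0 B | c
  A -> b
  B -> B T0 | T1 T1 | b
  T0 -> c
  T1 -> b

CYK table (by increasing span):
  T[0,0] 'c' = {S,T0}  orig:{S}
  T[1,1] 'b' = {A,B,T1}  orig:{A,B}
  T[2,2] 'b' = {A,B,T1}  orig:{A,B}
  T[0,1] 'cb' = {S}
  T[1,2] 'bb' = {B}
  T[0,2] 'cbb' = {S}

S ∈ T[0,2] ⇒ YES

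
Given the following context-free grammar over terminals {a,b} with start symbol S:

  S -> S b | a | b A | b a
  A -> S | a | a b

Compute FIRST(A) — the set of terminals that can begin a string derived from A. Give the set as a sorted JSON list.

FIRST sets, iterate to fixpoint:
iter 1:
  A via A→a: +{a}
  S via S→a: +{a}
  S via S→b A: +{b}
  FIRST(S)={a,b}  FIRST(A)={a}
iter 2:
  A via A→S: +{b}
  FIRST(S)={a,b}  FIRST(A)={a,b}
iter 3: (stable)
  FIRST(S)={a,b}  FIRST(A)={a,b}

FIRST(A) = ["a", "b"]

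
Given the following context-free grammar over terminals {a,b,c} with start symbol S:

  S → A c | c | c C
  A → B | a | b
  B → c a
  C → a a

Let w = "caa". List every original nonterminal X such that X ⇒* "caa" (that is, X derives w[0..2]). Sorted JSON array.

CNF form of G:
  S -> A T0 | T0 C | c
  A -> T0 T1 | a | b
  B -> T0 T1
  C -> T1 T1
  T0 -> c
  T1 -> a

CYK table (by increasing span) (cells [i..j] with 0 ≤ i ≤ j ≤ 2 only):
  T[0,0] 'c' = {S,T0}  orig:{S}
  T[1,1] 'a' = {A,T1}  orig:{A}
  T[2,2] 'a' = {A,T1}  orig:{A}
  T[0,1] 'ca' = {A,B}
  T[1,2] 'aa' = {C}
  T[0,2] 'caa' = {S}

Original NTs in T[0,2] deriving "caa": ["S"]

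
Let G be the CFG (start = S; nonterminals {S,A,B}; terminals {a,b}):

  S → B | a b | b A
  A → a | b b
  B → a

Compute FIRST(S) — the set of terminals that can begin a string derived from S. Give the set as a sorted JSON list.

Compute FIRST by fixpoint:
pass 1:
  A via A→a: +{a}
  A via A→b b: +{b}
  B via B→a: +{a}
  S via S→B: +{a}
  S via S→b A: +{b}
  S: {a,b}  A: {a,b}  B: {a}
pass 2: — fixpoint
  S: {a,b}  A: {a,b}  B: {a}

FIRST(S) = ["a", "b"]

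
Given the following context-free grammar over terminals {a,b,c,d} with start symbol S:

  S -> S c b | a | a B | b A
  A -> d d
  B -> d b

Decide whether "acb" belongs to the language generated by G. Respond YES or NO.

Convert to CNF:
  S -> S X4 | T1 A | T3 B | a
  A -> T0 T0
  B -> T0 T1
  T0 -> d
  T1 -> b
  T2 -> c
  T3 -> a
  X4 -> T2 T1

Fill CYK table bottom-up:
  cell(0,0) a: {S,T3}  orig:{S}
  cell(1,1) c: {T2}  orig:{}
  cell(2,2) b: {T1}  orig:{}
  cell(0,1) ac: ∅
  cell(1,2) cb: {X4}  orig:{}
  cell(0,2) acb: {S}

S ∈ T[0,2] ⇒ YES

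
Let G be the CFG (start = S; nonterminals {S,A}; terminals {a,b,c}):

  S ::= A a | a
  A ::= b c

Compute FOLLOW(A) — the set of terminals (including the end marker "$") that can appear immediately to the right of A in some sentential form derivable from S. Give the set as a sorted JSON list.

Compute FIRST by fixpoint:
[1]
  A via A→b c: +{b}
  S via S→A a: +{b}
  S via S→a: +{a}
  FIRST[S]={a,b}  FIRST[A]={b}
[2] done
  FIRST[S]={a,b}  FIRST[A]={b}

FOLLOW sets:
seed FOLLOW(S) with $
iter 1:
  S→A a: FOLLOW(A) ⊇ FIRST(a) = {a}; new: +{a}
  FOLLOW(S)={$}  FOLLOW(A)={a}
iter 2: (no change)
  FOLLOW(S)={$}  FOLLOW(A)={a}

FOLLOW(A) = ["a"]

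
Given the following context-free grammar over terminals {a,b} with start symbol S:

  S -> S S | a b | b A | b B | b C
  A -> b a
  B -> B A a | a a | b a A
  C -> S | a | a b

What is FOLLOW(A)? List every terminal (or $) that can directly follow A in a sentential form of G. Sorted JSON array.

FIRST iteration:
pass 1:
  A via A→b a: +{b}
  B via B→a a: +{a}
  B via B→b a A: +{b}
  C via C→a: +{a}
  S via S→a b: +{a}
  S via S→b A: +{b}
  S: {a,b}  A: {b}  B: {a,b}  C: {a}
pass 2:
  C via C→S: +{b}
  S: {a,b}  A: {b}  B: {a,b}  C: {a,b}
pass 3: done
  S: {a,b}  A: {b}  B: {a,b}  C: {a,b}

FOLLOW iteration:
FOLLOW(S) := {$}
pass 1:
  B→B A a: FOLLOW(B) ⊇ FIRST(A) = {b}; new: +{b}
  B→B A a: FOLLOW(A) ⊇ FIRST(a) = {a}; new: +{a}
  B→b a A: FOLLOW(A) ⊇ FOLLOW(B) ⊇ {b}; new: +{b}
  S→S S: FOLLOW(S) ⊇ FIRST(S) = {a,b}; new: +{a,b}
  S→b A: FOLLOW(A) ⊇ FOLLOW(S) ⊇ {$,a,b}; new: +{$}
  S→b B: FOLLOW(B) ⊇ FOLLOW(S) ⊇ {$,a,b}; new: +{$,a}
  S→b C: FOLLOW(C) ⊇ FOLLOW(S) ⊇ {$,a,b}; new: +{$,a,b}
  FOLLOW[S]={$,a,b}  FOLLOW[A]={$,a,b}  FOLLOW[B]={$,a,b}  FOLLOW[C]={$,a,b}
pass 2: — fixpoint
  FOLLOW[S]={$,a,b}  FOLLOW[A]={$,a,b}  FOLLOW[B]={$,a,b}  FOLLOW[C]={$,a,b}

FOLLOW(A) = ["$", "a", "b"]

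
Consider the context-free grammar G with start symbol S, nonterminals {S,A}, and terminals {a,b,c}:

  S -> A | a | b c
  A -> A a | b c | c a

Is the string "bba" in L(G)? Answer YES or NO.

CNF form of G:
  S -> A T0 | T1 T2 | T2 T0 | a
  A -> A T0 | T1 T2 | T2 T0
  T0 -> a
  T1 -> b
  T2 -> c

CYK table (by increasing span):
  cell(0,0) b: {T1}  orig:{}
  cell(1,1) b: {T1}  orig:{}
  cell(2,2) a: {S,T0}  orig:{S}
  cell(0,1) bb: ∅
  cell(1,2) ba: ∅
  cell(0,2) bba: ∅

S ∉ T[0,2] ⇒ NO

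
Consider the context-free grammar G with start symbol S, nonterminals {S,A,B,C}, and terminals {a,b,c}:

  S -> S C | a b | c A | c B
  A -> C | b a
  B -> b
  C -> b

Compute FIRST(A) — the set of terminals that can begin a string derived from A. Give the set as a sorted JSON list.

FIRST iteration:
iter 1:
  A via A→b a: +{b}
  B via B→b: +{b}
  C via C→b: +{b}
  S via S→a b: +{a}
  S via S→c A: +{c}
  S: {a,c}  A: {b}  B: {b}  C: {b}
iter 2: — fixpoint
  S: {a,c}  A: {b}  B: {b}  C: {b}

FIRST(A) = ["b"]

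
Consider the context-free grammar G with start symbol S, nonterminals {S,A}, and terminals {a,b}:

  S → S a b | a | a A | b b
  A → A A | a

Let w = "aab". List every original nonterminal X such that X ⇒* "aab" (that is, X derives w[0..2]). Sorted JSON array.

Convert to CNF:
  S -> S X2 | T0 A | T1 T1 | a
  A -> A A | a
  T0 -> a
  T1 -> b
  X2 -> T0 T1

Fill CYK table bottom-up — only the sub-triangle for w[0..2]:
  T[0,0] 'a' = {A,S,T0}  orig:{A,S}
  T[1,1] 'a' = {A,S,T0}  orig:{A,S}
  T[2,2] 'b' = {T1}  orig:{}
  T[0,1] 'aa' = {A,S}
  T[1,2] 'ab' = {X2}  orig:{}
  T[0,2] 'aab' = {S}

Original NTs in T[0,2] deriving "aab": ["S"]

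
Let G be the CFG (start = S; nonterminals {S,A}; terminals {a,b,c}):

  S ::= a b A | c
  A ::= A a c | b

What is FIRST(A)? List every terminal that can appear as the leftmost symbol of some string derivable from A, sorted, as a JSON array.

FIRST iteration:
pass 1:
  A via A→b: +{b}
  S via S→a b A: +{a}
  S via S→c: +{c}
  FIRST[S]={a,c}  FIRST[A]={b}
pass 2: done
  FIRST[S]={a,c}  FIRST[A]={b}

FIRST(A) = ["b"]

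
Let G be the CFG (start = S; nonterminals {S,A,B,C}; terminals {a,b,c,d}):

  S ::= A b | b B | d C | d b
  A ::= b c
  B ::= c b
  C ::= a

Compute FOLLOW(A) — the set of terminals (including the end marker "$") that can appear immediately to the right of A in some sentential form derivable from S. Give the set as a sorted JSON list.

Compute FIRST by fixpoint:
round 1:
  A via A→b c: +{b}
  B via B→c b: +{c}
  C via C→a: +{a}
  S via S→A b: +{b}
  S via S→d C: +{d}
  FIRST(S)={b,d}  FIRST(A)={b}  FIRST(B)={c}  FIRST(C)={a}
round 2: (stable)
  FIRST(S)={b,d}  FIRST(A)={b}  FIRST(B)={c}  FIRST(C)={a}

Compute FOLLOW by fixpoint:
FOLLOW(S) := {$}
round 1:
  S→A b: FOLLOW(A) ⊇ FIRST(b) = {b}; new: +{b}
  S→b B: FOLLOW(B) ⊇ FOLLOW(S) ⊇ {$}; new: +{$}
  S→d C: FOLLOW(C) ⊇ FOLLOW(S) ⊇ {$}; new: +{$}
  S: {$}  A: {b}  B: {$}  C: {$}
round 2: done
  S: {$}  A: {b}  B: {$}  C: {$}

FOLLOW(A) = ["b"]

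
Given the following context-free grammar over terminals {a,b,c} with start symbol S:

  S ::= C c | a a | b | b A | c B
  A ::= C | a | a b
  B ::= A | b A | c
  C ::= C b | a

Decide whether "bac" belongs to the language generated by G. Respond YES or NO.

CNF form of G:
  S -> C T2 | T0 A | T1 T1 | T2 B | b
  A -> C T0 | T1 T0 | a
  B -> C T0 | T0 A | T1 T0 | a | c
  C -> C T0 | a
  T0 -> b
  T1 -> a
  T2 -> c

Fill CYK table bottom-up:
  cell(0,0) b: {S,T0}  orig:{S}
  cell(1,1) a: {A,B,C,T1}  orig:{A,B,C}
  cell(2,2) c: {B,T2}  orig:{B}
  cell(0,1) ba: {B,S}
  cell(1,2) ac: {S}
  cell(0,2) bac: ∅

S ∉ T[0,2] ⇒ NO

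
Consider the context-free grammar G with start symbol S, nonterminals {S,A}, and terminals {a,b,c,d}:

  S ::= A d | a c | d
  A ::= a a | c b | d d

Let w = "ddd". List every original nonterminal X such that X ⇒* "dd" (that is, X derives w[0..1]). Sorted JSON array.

CNF form of G:
  S -> A T3 | T0 T1 | d
  A -> T0 T0 | T1 T2 | T3 T3
  T0 -> a
  T1 -> c
  T2 -> b
  T3 -> d

CYK fill (cells [i..j] with 0 ≤ i ≤ j ≤ 1 only):
  [0..0]={S,T3}  "d"  orig:{S}
  [1..1]={S,T3}  "d"  orig:{S}
  [0..1]={A}  "dd"

Original NTs in T[0,1] deriving "dd": ["A"]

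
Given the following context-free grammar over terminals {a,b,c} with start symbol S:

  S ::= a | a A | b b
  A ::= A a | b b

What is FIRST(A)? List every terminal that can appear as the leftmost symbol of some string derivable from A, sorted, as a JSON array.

Compute FIRST by fixpoint:
pass 1:
  A via A→b b: +{b}
  S via S→a: +{a}
  S via S→b b: +{b}
  FIRST(S)={a,b}  FIRST(A)={b}
pass 2: — fixpoint
  FIRST(S)={a,b}  FIRST(A)={b}

FIRST(A) = ["b"]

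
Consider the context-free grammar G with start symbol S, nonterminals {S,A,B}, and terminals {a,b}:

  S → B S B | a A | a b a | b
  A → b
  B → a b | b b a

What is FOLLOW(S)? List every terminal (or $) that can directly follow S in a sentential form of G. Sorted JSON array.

FIRST iteration:
[1]
  A via A→b: +{b}
  B via B→a b: +{a}
  B via B→b b a: +{b}
  S via S→B S B: +{a,b}
  FIRST[S]={a,b}  FIRST[A]={b}  FIRST[B]={a,b}
[2] — fixpoint
  FIRST[S]={a,b}  FIRST[A]={b}  FIRST[B]={a,b}

FOLLOW sets:
FOLLOW(S) := {$}
iter 1:
  S→B S B: FOLLOW(B) ⊇ FIRST(S) = {a,b}; new: +{a,b}
  S→B S B: FOLLOW(S) ⊇ FIRST(B) = {a,b}; new: +{a,b}
  S→B S B: FOLLOW(B) ⊇ FOLLOW(S) ⊇ {$,a,b}; new: +{$}
  S→a A: FOLLOW(A) ⊇ FOLLOW(S) ⊇ {$,a,b}; new: +{$,a,b}
  FOLLOW(S)={$,a,b}  FOLLOW(A)={$,a,b}  FOLLOW(B)={$,a,b}
iter 2: done
  FOLLOW(S)={$,a,b}  FOLLOW(A)={$,a,b}  FOLLOW(B)={$,a,b}

FOLLOW(S) = ["$", "a", "b"]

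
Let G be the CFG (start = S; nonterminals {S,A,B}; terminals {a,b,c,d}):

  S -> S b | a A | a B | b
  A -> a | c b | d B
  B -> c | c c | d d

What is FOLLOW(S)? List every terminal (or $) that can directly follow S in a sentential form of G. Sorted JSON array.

FIRST sets, iterate to fixpoint:
iter 1:
  A via A→a: +{a}
  A via A→c b: +{c}
  A via A→d B: +{d}
  B via B→c: +{c}
  B via B→d d: +{d}
  S via S→a A: +{a}
  S via S→b: +{b}
  S: {a,b}  A: {a,c,d}  B: {c,d}
iter 2: (stable)
  S: {a,b}  A: {a,c,d}  B: {c,d}

Compute FOLLOW by fixpoint:
initialize: $ ∈ FOLLOW(S)
pass 1:
  S→S b: FOLLOW(S) ⊇ FIRST(b) = {b}; new: +{b}
  S→a A: FOLLOW(A) ⊇ FOLLOW(S) ⊇ {$,b}; new: +{$,b}
  S→a B: FOLLOW(B) ⊇ FOLLOW(S) ⊇ {$,b}; new: +{$,b}
  FOLLOW(S)={$,b}  FOLLOW(A)={$,b}  FOLLOW(B)={$,b}
pass 2: (stable)
  FOLLOW(S)={$,b}  FOLLOW(A)={$,b}  FOLLOW(B)={$,b}

FOLLOW(S) = ["$", "b"]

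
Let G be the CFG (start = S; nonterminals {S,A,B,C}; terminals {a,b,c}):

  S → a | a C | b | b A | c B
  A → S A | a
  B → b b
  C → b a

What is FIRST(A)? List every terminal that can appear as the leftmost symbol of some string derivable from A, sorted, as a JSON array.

Compute FIRST by fixpoint:
iter 1:
  A via A→a: +{a}
  B via B→b b: +{b}
  C via C→b a: +{b}
  S via S→a: +{a}
  S via S→b: +{b}
  S via S→c B: +{c}
  FIRST[S]={a,b,c}  FIRST[A]={a}  FIRST[B]={b}  FIRST[C]={b}
iter 2:
  A via A→S A: +{b,c}
  FIRST[S]={a,b,c}  FIRST[A]={a,b,c}  FIRST[B]={b}  FIRST[C]={b}
iter 3: done
  FIRST[S]={a,b,c}  FIRST[A]={a,b,c}  FIRST[B]={b}  FIRST[C]={b}

FIRST(A) = ["a", "b", "c"]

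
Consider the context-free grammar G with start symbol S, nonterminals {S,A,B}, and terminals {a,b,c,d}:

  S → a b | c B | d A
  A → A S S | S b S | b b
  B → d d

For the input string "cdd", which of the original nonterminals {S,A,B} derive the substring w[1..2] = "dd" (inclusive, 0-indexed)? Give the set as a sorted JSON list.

Convert to CNF:
  S -> T1 A | T2 T0 | T3 B
  A -> A X4 | S X5 | T0 T0
  B -> T1 T1
  T0 -> b
  T1 -> d
  T2 -> a
  T3 -> c
  X4 -> S S
  X5 -> T0 S

CYK fill — only the sub-triangle for w[1..2]:
  T[1,1] 'd' = {T1}  orig:{}
  T[2,2] 'd' = {T1}  orig:{}
  T[1,2] 'dd' = {B}

Original NTs in T[1,2] deriving "dd": ["B"]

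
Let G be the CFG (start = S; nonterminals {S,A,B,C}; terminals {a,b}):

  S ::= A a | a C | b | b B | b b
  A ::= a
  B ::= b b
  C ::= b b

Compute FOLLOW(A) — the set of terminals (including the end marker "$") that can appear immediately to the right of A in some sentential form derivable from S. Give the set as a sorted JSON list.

FIRST sets, iterate to fixpoint:
[1]
  A via A→a: +{a}
  B via B→b b: +{b}
  C via C→b b: +{b}
  S via S→A a: +{a}
  S via S→b: +{b}
  FIRST(S)={a,b}  FIRST(A)={a}  FIRST(B)={b}  FIRST(C)={b}
[2] — fixpoint
  FIRST(S)={a,b}  FIRST(A)={a}  FIRST(B)={b}  FIRST(C)={b}

FOLLOW sets:
seed FOLLOW(S) with $
iter 1:
  S→A a: FOLLOW(A) ⊇ FIRST(a) = {a}; new: +{a}
  S→a C: FOLLOW(C) ⊇ FOLLOW(S) ⊇ {$}; new: +{$}
  S→b B: FOLLOW(B) ⊇ FOLLOW(S) ⊇ {$}; new: +{$}
  S: {$}  A: {a}  B: {$}  C: {$}
iter 2: (no change)
  S: {$}  A: {a}  B: {$}  C: {$}

FOLLOW(A) = ["a"]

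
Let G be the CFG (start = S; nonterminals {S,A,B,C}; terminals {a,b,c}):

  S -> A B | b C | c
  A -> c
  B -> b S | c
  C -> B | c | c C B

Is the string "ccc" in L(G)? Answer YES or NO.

CNF form of G:
  S -> A B | T0 C | c
  A -> c
  B -> T0 S | c
  C -> T0 S | T1 X2 | c
  T0 -> b
  T1 -> c
  X2 -> C B

Fill CYK table bottom-up:
  [0..0]={A,B,C,S,T1}  "c"  orig:{A,B,C,S}
  [1..1]={A,B,C,S,T1}  "c"  orig:{A,B,C,S}
  [2..2]={A,B,C,S,T1}  "c"  orig:{A,B,C,S}
  [0..1]={S,X2}  "cc"  orig:{S}
  [1..2]={S,X2}  "cc"  orig:{S}
  [0..2]={C}  "ccc"

S ∉ T[0,2] ⇒ NO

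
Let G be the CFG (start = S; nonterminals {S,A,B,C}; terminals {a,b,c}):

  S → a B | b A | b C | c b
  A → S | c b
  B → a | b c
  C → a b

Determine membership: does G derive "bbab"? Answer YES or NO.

Convert to CNF:
  S -> T0 B | T1 A | T1 C | T2 T1
  A -> T0 B | T1 A | T1 C | T2 T1
  B -> T1 T2 | a
  C -> T0 T1
  T0 -> a
  T1 -> b
  T2 -> c

CYK table (by increasing span):
  cell(0,0) b: {T1}  orig:{}
  cell(1,1) b: {T1}  orig:{}
  cell(2,2) a: {B,T0}  orig:{B}
  cell(3,3) b: {T1}  orig:{}
  cell(0,1) bb: ∅
  cell(1,2) ba: ∅
  cell(2,3) ab: {C}
  cell(0,2) bba: ∅
  cell(1,3) bab: {A,S}
  cell(0,3) bbab: {A,S}

S ∈ T[0,3] ⇒ YES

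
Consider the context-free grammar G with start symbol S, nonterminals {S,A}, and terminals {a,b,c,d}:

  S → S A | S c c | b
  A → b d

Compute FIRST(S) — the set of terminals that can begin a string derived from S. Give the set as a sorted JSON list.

Compute FIRST by fixpoint:
pass 1:
  A via A→b d: +{b}
  S via S→b: +{b}
  S: {b}  A: {b}
pass 2: — fixpoint
  S: {b}  A: {b}

FIRST(S) = ["b"]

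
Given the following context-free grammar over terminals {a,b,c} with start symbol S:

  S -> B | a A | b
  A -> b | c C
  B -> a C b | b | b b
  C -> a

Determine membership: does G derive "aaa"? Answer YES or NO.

Convert to CNF:
  S -> T1 A | T1 X4 | T2 T2 | b
  A -> T0 C | b
  B -> T1 X3 | T2 T2 | b
  C -> a
  T0 -> c
  T1 -> a
  T2 -> b
  X3 -> C T2
  X4 -> C T2

CYK fill:
  cell(0,0) a: {C,T1}  orig:{C}
  cell(1,1) a: {C,T1}  orig:{C}
  cell(2,2) a: {C,T1}  orig:{C}
  cell(0,1) aa: ∅
  cell(1,2) aa: ∅
  cell(0,2) aaa: ∅

S ∉ T[0,2] ⇒ NO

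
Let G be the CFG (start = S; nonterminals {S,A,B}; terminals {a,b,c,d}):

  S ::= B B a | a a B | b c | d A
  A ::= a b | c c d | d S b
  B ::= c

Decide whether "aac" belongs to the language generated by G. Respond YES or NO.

CNF form of G:
  S -> B X6 | T0 X7 | T1 T2 | T3 A
  A -> T0 T1 | T2 X4 | T3 X5
  B -> c
  T0 -> a
  T1 -> b
  T2 -> c
  T3 -> d
  X4 -> T2 T3
  X5 -> S T1
  X6 -> B T0
  X7 -> T0 B

Fill CYK table bottom-up:
  T[0,0] 'a' = {T0}  orig:{}
  T[1,1] 'a' = {T0}  orig:{}
  T[2,2] 'c' = {B,T2}  orig:{B}
  T[0,1] 'aa' = ∅
  T[1,2] 'ac' = {X7}  orig:{}
  T[0,2] 'aac' = {S}

S ∈ T[0,2] ⇒ YES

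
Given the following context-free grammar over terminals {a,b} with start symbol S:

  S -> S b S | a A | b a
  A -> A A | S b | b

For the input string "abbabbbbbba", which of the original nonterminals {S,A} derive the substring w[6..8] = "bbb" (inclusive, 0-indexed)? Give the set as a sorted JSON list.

Convert to CNF:
  S -> S X2 | T0 T1 | T1 A
  A -> A A | S T0 | b
  T0 -> b
  T1 -> a
  X2 -> T0 S

CYK table (by increasing span) — only the sub-triangle for w[6..8]:
  T[6,6] 'b' = {A,T0}  orig:{A}
  T[7,7] 'b' = {A,T0}  orig:{A}
  T[8,8] 'b' = {A,T0}  orig:{A}
  T[6,7] 'bb' = {A}
  T[7,8] 'bb' = {A}
  T[6,8] 'bbb' = {A}

Original NTs in T[6,8] deriving "bbb": ["A"]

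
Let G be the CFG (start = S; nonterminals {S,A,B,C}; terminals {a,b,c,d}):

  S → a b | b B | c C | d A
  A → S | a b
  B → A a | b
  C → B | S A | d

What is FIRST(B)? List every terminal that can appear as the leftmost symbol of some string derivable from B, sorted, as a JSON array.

FIRST iteration:
round 1:
  A via A→a b: +{a}
  B via B→A a: +{a}
  B via B→b: +{b}
  C via C→B: +{a,b}
  C via C→d: +{d}
  S via S→a b: +{a}
  S via S→b B: +{b}
  S via S→c C: +{c}
  S via S→d A: +{d}
  FIRST[S]={a,b,c,d}  FIRST[A]={a}  FIRST[B]={a,b}  FIRST[C]={a,b,d}
round 2:
  A via A→S: +{b,c,d}
  B via B→A a: +{c,d}
  C via C→B: +{c}
  FIRST[S]={a,b,c,d}  FIRST[A]={a,b,c,d}  FIRST[B]={a,b,c,d}  FIRST[C]={a,b,c,d}
round 3: — fixpoint
  FIRST[S]={a,b,c,d}  FIRST[A]={a,b,c,d}  FIRST[B]={a,b,c,d}  FIRST[C]={a,b,c,d}

FIRST(B) = ["a", "b", "c", "d"]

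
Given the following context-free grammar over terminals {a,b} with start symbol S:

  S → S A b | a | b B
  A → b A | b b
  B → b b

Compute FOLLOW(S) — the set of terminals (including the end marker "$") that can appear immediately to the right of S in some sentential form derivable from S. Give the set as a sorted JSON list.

FIRST iteration:
pass 1:
  A via A→b A: +{b}
  B via B→b b: +{b}
  S via S→a: +{a}
  S via S→b B: +{b}
  FIRST(S)={a,b}  FIRST(A)={b}  FIRST(B)={b}
pass 2: — fixpoint
  FIRST(S)={a,b}  FIRST(A)={b}  FIRST(B)={b}

FOLLOW iteration:
initialize: $ ∈ FOLLOW(S)
iter 1:
  S→S A b: FOLLOW(S) ⊇ FIRST(A) = {b}; new: +{b}
  S→S A b: FOLLOW(A) ⊇ FIRST(b) = {b}; new: +{b}
  S→b B: FOLLOW(B) ⊇ FOLLOW(S) ⊇ {$,b}; new: +{$,b}
  FOLLOW(S)={$,b}  FOLLOW(A)={b}  FOLLOW(B)={$,b}
iter 2: (no change)
  FOLLOW(S)={$,b}  FOLLOW(A)={b}  FOLLOW(B)={$,b}

FOLLOW(S) = ["$", "b"]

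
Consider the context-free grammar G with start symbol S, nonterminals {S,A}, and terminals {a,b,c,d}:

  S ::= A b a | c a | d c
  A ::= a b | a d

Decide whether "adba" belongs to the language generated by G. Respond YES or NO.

CNF form of G:
  S -> A X4 | T2 T3 | T3 T0
  A -> T0 T1 | T0 T2
  T0 -> a
  T1 -> b
  T2 -> d
  T3 -> c
  X4 -> T1 T0

CYK fill:
  T[0,0] 'a' = {T0}  orig:{}
  T[1,1] 'd' = {T2}  orig:{}
  T[2,2] 'b' = {T1}  orig:{}
  T[3,3] 'a' = {T0}  orig:{}
  T[0,1] 'ad' = {A}
  T[1,2] 'db' = ∅
  T[2,3] 'ba' = {X4}  orig:{}
  T[0,2] 'adb' = ∅
  T[1,3] 'dba' = ∅
  T[0,3] 'adba' = {S}

S ∈ T[0,3] ⇒ YES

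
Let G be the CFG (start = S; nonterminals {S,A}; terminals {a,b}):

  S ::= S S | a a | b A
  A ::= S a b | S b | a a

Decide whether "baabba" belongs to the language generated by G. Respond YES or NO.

CNF form of G:
  S -> S S | T0 T0 | T1 A
  A -> S T1 | S X2 | T0 T0
  T0 -> a
  T1 -> b
  X2 -> T0 T1

CYK table (by increasing span):
  cell(0,0) b: {T1}  orig:{}
  cell(1,1) a: {T0}  orig:{}
  cell(2,2) a: {T0}  orig:{}
  cell(3,3) b: {T1}  orig:{}
  cell(4,4) b: {T1}  orig:{}
  cell(5,5) a: {T0}  orig:{}
  cell(0,1) ba: ∅
  cell(1,2) aa: {A,S}
  cell(2,3) ab: {X2}  orig:{}
  cell(3,4) bb: ∅
  cell(4,5) ba: ∅
  cell(0,2) baa: {S}
  cell(1,3) aab: {A}
  cell(2,4) abb: ∅
  cell(3,5) bba: ∅
  cell(0,3) baab: {A,S}
  cell(1,4) aabb: ∅
  cell(2,5) abba: ∅
  cell(0,4) baabb: {A}
  cell(1,5) aabba: ∅
  cell(0,5) baabba: ∅

S ∉ T[0,5] ⇒ NO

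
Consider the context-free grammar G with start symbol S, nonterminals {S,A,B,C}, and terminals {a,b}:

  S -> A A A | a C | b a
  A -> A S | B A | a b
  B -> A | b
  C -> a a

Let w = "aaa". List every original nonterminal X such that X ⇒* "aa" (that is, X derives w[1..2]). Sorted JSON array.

Convert to CNF:
  S -> A X2 | T0 C | T1 T0
  A -> A S | B A | T0 T1
  B -> A S | B A | T0 T1 | b
  C -> T0 T0
  T0 -> a
  T1 -> b
  X2 -> A A

CYK table (by increasing span), restricted to cells inside w[1..2]:
  cell(1,1) a: {T0}  orig:{}
  cell(2,2) a: {T0}  orig:{}
  cell(1,2) aa: {C}

Original NTs in T[1,2] deriving "aa": ["C"]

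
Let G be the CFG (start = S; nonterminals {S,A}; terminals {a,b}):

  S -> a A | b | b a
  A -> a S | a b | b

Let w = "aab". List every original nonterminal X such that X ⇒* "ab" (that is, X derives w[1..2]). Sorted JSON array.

CNF form of G:
  S -> T0 A | T1 T0 | b
  A -> T0 S | T0 T1 | b
  T0 -> a
  T1 -> b

CYK table (by increasing span) — only the sub-triangle for w[1..2]:
  cell(1,1) a: {T0}  orig:{}
  cell(2,2) b: {A,S,T1}  orig:{A,S}
  cell(1,2) ab: {A,S}

Original NTs in T[1,2] deriving "ab": ["A", "S"]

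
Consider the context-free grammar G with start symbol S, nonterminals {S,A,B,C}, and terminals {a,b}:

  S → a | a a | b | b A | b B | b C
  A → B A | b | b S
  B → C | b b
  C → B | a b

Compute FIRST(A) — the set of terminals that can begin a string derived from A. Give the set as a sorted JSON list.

Compute FIRST by fixpoint:
round 1:
  A via A→b: +{b}
  B via B→b b: +{b}
  C via C→B: +{b}
  C via C→a b: +{a}
  S via S→a: +{a}
  S via S→b: +{b}
  FIRST(S)={a,b}  FIRST(A)={b}  FIRST(B)={b}  FIRST(C)={a,b}
round 2:
  B via B→C: +{a}
  FIRST(S)={a,b}  FIRST(A)={b}  FIRST(B)={a,b}  FIRST(C)={a,b}
round 3:
  A via A→B A: +{a}
  FIRST(S)={a,b}  FIRST(A)={a,b}  FIRST(B)={a,b}  FIRST(C)={a,b}
round 4: — fixpoint
  FIRST(S)={a,b}  FIRST(A)={a,b}  FIRST(B)={a,b}  FIRST(C)={a,b}

FIRST(A) = ["a", "b"]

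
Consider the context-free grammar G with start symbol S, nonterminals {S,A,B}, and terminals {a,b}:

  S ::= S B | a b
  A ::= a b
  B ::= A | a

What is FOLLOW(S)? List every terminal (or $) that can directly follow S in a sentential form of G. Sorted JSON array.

FIRST sets, iterate to fixpoint:
round 1:
  A via A→a b: +{a}
  B via B→A: +{a}
  S via S→a b: +{a}
  FIRST[S]={a}  FIRST[A]={a}  FIRST[B]={a}
round 2: (stable)
  FIRST[S]={a}  FIRST[A]={a}  FIRST[B]={a}

FOLLOW iteration:
initialize: $ ∈ FOLLOW(S)
iter 1:
  S→S B: FOLLOW(S) ⊇ FIRST(B) = {a}; new: +{a}
  S→S B: FOLLOW(B) ⊇ FOLLOW(S) ⊇ {$,a}; new: +{$,a}
  FOLLOW(S)={$,a}  FOLLOW(A)={}  FOLLOW(B)={$,a}
iter 2:
  B→A: FOLLOW(A) ⊇ FOLLOW(B) ⊇ {$,a}; new: +{$,a}
  FOLLOW(S)={$,a}  FOLLOW(A)={$,a}  FOLLOW(B)={$,a}
iter 3: (no change)
  FOLLOW(S)={$,a}  FOLLOW(A)={$,a}  FOLLOW(B)={$,a}

FOLLOW(S) = ["$", "a"]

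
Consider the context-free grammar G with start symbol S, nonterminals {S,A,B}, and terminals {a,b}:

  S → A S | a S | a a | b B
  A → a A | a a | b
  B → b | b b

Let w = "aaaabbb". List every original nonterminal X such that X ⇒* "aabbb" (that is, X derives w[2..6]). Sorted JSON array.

Convert to CNF:
  S -> A S | T0 S | T0 T0 | T1 B
  A -> T0 A | T0 T0 | b
  B -> T1 T1 | b
  T0 -> a
  T1 -> b

CYK table (by increasing span) — only the sub-triangle for w[2..6]:
  T[2,2] 'a' = {T0}  orig:{}
  T[3,3] 'a' = {T0}  orig:{}
  T[4,4] 'b' = {A,B,T1}  orig:{A,B}
  T[5,5] 'b' = {A,B,T1}  orig:{A,B}
  T[6,6] 'b' = {A,B,T1}  orig:{A,B}
  T[2,3] 'aa' = {A,S}
  T[3,4] 'ab' = {A}
  T[4,5] 'bb' = {B,S}
  T[5,6] 'bb' = {B,S}
  T[2,4] 'aab' = {A}
  T[3,5] 'abb' = {S}
  T[4,6] 'bbb' = {S}
  T[2,5] 'aabb' = {S}
  T[3,6] 'abbb' = {S}
  T[2,6] 'aabbb' = {S}

Original NTs in T[2,6] deriving "aabbb": ["S"]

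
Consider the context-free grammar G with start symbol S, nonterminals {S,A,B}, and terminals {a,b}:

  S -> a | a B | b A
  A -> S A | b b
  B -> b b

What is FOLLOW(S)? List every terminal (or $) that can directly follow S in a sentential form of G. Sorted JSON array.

Compute FIRST by fixpoint:
pass 1:
  A via A→b b: +{b}
  B via B→b b: +{b}
  S via S→a: +{a}
  S via S→b A: +{b}
  S: {a,b}  A: {b}  B: {b}
pass 2:
  A via A→S A: +{a}
  S: {a,b}  A: {a,b}  B: {b}
pass 3: (no change)
  S: {a,b}  A: {a,b}  B: {b}

Compute FOLLOW by fixpoint:
FOLLOW(S) := {$}
pass 1:
  A→S A: FOLLOW(S) ⊇ FIRST(A) = {a,b}; new: +{a,b}
  S→a B: FOLLOW(B) ⊇ FOLLOW(S) ⊇ {$,a,b}; new: +{$,a,b}
  S→b A: FOLLOW(A) ⊇ FOLLOW(S) ⊇ {$,a,b}; new: +{$,a,b}
  FOLLOW[S]={$,a,b}  FOLLOW[A]={$,a,b}  FOLLOW[B]={$,a,b}
pass 2: (no change)
  FOLLOW[S]={$,a,b}  FOLLOW[A]={$,a,b}  FOLLOW[B]={$,a,b}

FOLLOW(S) = ["$", "a", "b"]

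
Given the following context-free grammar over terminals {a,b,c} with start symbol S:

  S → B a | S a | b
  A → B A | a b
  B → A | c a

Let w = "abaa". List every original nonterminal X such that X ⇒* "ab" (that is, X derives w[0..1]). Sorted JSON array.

Convert to CNF:
  S -> B T0 | S T0 | b
  A -> B A | T0 T1
  B -> B A | T0 T1 | T2 T0
  T0 -> a
  T1 -> b
  T2 -> c

Fill CYK table bottom-up (cells [i..j] with 0 ≤ i ≤ j ≤ 1 only):
  cell(0,0) a: {T0}  orig:{}
  cell(1,1) b: {S,T1}  orig:{S}
  cell(0,1) ab: {A,B}

Original NTs in T[0,1] deriving "ab": ["A", "B"]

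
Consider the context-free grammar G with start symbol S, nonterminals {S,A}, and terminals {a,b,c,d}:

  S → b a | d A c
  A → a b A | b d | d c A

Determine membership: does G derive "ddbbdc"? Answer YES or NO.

Convert to CNF:
  S -> T1 T0 | T2 X6
  A -> T0 X4 | T1 T2 | T2 X5
  T0 -> a
  T1 -> b
  T2 -> d
  T3 -> c
  X4 -> T1 A
  X5 -> T3 A
  X6 -> A T3

Fill CYK table bottom-up:
  cell(0,0) d: {T2}  orig:{}
  cell(1,1) d: {T2}  orig:{}
  cell(2,2) b: {T1}  orig:{}
  cell(3,3) b: {T1}  orig:{}
  cell(4,4) d: {T2}  orig:{}
  cell(5,5) c: {T3}  orig:{}
  cell(0,1) dd: ∅
  cell(1,2) db: ∅
  cell(2,3) bb: ∅
  cell(3,4) bd: {A}
  cell(4,5) dc: ∅
  cell(0,2) ddb: ∅
  cell(1,3) dbb: ∅
  cell(2,4) bbd: {X4}  orig:{}
  cell(3,5) bdc: {X6}  orig:{}
  cell(0,3) ddbb: ∅
  cell(1,4) dbbd: ∅
  cell(2,5) bbdc: ∅
  cell(0,4) ddbbd: ∅
  cell(1,5) dbbdc: ∅
  cell(0,5) ddbbdc: ∅

S ∉ T[0,5] ⇒ NO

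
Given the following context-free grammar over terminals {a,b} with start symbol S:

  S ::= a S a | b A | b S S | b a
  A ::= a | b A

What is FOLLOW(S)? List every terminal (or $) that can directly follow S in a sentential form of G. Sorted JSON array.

FIRST sets, iterate to fixpoint:
round 1:
  A via A→a: +{a}
  A via A→b A: +{b}
  S via S→a S a: +{a}
  S via S→b A: +{b}
  S: {a,b}  A: {a,b}
round 2: (no change)
  S: {a,b}  A: {a,b}

Compute FOLLOW by fixpoint:
FOLLOW(S) := {$}
iter 1:
  S→a S a: FOLLOW(S) ⊇ FIRST(a) = {a}; new: +{a}
  S→b A: FOLLOW(A) ⊇ FOLLOW(S) ⊇ {$,a}; new: +{$,a}
  S→b S S: FOLLOW(S) ⊇ FIRST(S) = {a,b}; new: +{b}
  FOLLOW[S]={$,a,b}  FOLLOW[A]={$,a}
iter 2:
  S→b A: FOLLOW(A) ⊇ FOLLOW(S) ⊇ {$,a,b}; new: +{b}
  FOLLOW[S]={$,a,b}  FOLLOW[A]={$,a,b}
iter 3: done
  FOLLOW[S]={$,a,b}  FOLLOW[A]={$,a,b}

FOLLOW(S) = ["$", "a", "b"]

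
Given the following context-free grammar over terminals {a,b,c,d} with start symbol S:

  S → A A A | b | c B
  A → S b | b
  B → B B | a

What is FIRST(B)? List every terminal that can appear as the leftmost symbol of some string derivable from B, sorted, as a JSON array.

FIRST iteration:
[1]
  A via A→b: +{b}
  B via B→a: +{a}
  S via S→A A A: +{b}
  S via S→c B: +{c}
  FIRST(S)={b,c}  FIRST(A)={b}  FIRST(B)={a}
[2]
  A via A→S b: +{c}
  FIRST(S)={b,c}  FIRST(A)={b,c}  FIRST(B)={a}
[3] — fixpoint
  FIRST(S)={b,c}  FIRST(A)={b,c}  FIRST(B)={a}

FIRST(B) = ["a"]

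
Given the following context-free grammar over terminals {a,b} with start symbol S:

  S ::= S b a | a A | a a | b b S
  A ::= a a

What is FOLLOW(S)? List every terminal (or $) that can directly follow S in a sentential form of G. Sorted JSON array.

FIRST sets, iterate to fixpoint:
iter 1:
  A via A→a a: +{a}
  S via S→a A: +{a}
  S via S→b b S: +{b}
  FIRST(S)={a,b}  FIRST(A)={a}
iter 2: (no change)
  FIRST(S)={a,b}  FIRST(A)={a}

Compute FOLLOW by fixpoint:
seed FOLLOW(S) with $
[1]
  S→S b a: FOLLOW(S) ⊇ FIRST(b) = {b}; new: +{b}
  S→a A: FOLLOW(A) ⊇ FOLLOW(S) ⊇ {$,b}; new: +{$,b}
  FOLLOW[S]={$,b}  FOLLOW[A]={$,b}
[2] done
  FOLLOW[S]={$,b}  FOLLOW[A]={$,b}

FOLLOW(S) = ["$", "b"]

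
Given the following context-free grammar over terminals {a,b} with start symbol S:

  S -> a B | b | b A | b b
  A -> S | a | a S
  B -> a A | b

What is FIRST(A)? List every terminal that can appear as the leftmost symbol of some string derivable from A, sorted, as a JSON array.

FIRST iteration:
iter 1:
  A via A→a: +{a}
  B via B→a A: +{a}
  B via B→b: +{b}
  S via S→a B: +{a}
  S via S→b: +{b}
  FIRST[S]={a,b}  FIRST[A]={a}  FIRST[B]={a,b}
iter 2:
  A via A→S: +{b}
  FIRST[S]={a,b}  FIRST[A]={a,b}  FIRST[B]={a,b}
iter 3: — fixpoint
  FIRST[S]={a,b}  FIRST[A]={a,b}  FIRST[B]={a,b}

FIRST(A) = ["a", "b"]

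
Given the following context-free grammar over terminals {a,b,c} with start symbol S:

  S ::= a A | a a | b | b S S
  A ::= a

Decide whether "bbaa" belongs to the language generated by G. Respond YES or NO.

Convert to CNF:
  S -> T0 A | T0 T0 | T1 X2 | b
  A -> a
  T0 -> a
  T1 -> b
  X2 -> S S

CYK table (by increasing span):
  [0..0]={S,T1}  "b"  orig:{S}
  [1..1]={S,T1}  "b"  orig:{S}
  [2..2]={A,T0}  "a"  orig:{A}
  [3..3]={A,T0}  "a"  orig:{A}
  [0..1]={X2}  "bb"  orig:{}
  [1..2]=∅  "ba"
  [2..3]={S}  "aa"
  [0..2]=∅  "bba"
  [1..3]={X2}  "baa"  orig:{}
  [0..3]={S}  "bbaa"

S ∈ T[0,3] ⇒ YES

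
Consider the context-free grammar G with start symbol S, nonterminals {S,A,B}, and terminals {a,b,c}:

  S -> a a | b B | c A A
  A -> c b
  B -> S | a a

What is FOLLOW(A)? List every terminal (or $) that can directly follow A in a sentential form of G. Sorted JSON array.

FIRST sets, iterate to fixpoint:
[1]
  A via A→c b: +{c}
  B via B→a a: +{a}
  S via S→a a: +{a}
  S via S→b B: +{b}
  S via S→c A A: +{c}
  S: {a,b,c}  A: {c}  B: {a}
[2]
  B via B→S: +{b,c}
  S: {a,b,c}  A: {c}  B: {a,b,c}
[3] (no change)
  S: {a,b,c}  A: {c}  B: {a,b,c}

Compute FOLLOW by fixpoint:
initialize: $ ∈ FOLLOW(S)
pass 1:
  S→b B: FOLLOW(B) ⊇ FOLLOW(S) ⊇ {$}; new: +{$}
  S→c A A: FOLLOW(A) ⊇ FIRST(A) = {c}; new: +{c}
  S→c A A: FOLLOW(A) ⊇ FOLLOW(S) ⊇ {$}; new: +{$}
  FOLLOW[S]={$}  FOLLOW[A]={$,c}  FOLLOW[B]={$}
pass 2: (stable)
  FOLLOW[S]={$}  FOLLOW[A]={$,c}  FOLLOW[B]={$}

FOLLOW(A) = ["$", "c"]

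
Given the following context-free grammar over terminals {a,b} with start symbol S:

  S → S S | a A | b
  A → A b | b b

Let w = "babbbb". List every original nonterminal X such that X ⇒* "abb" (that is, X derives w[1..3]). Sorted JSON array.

Convert to CNF:
  S -> S S | T1 A | b
  A -> A T0 | T0 T0
  T0 -> b
  T1 -> a

CYK table (by increasing span) — only the sub-triangle for w[1..3]:
  [1..1]={T1}  "a"  orig:{}
  [2..2]={S,T0}  "b"  orig:{S}
  [3..3]={S,T0}  "b"  orig:{S}
  [1..2]=∅  "ab"
  [2..3]={A,S}  "bb"
  [1..3]={S}  "abb"

Original NTs in T[1,3] deriving "abb": ["S"]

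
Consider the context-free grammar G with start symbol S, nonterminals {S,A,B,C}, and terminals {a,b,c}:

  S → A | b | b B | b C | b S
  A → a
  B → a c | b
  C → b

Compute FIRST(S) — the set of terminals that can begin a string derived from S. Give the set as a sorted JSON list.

FIRST sets, iterate to fixpoint:
round 1:
  A via A→a: +{a}
  B via B→a c: +{a}
  B via B→b: +{b}
  C via C→b: +{b}
  S via S→A: +{a}
  S via S→b: +{b}
  S: {a,b}  A: {a}  B: {a,b}  C: {b}
round 2: — fixpoint
  S: {a,b}  A: {a}  B: {a,b}  C: {b}

FIRST(S) = ["a", "b"]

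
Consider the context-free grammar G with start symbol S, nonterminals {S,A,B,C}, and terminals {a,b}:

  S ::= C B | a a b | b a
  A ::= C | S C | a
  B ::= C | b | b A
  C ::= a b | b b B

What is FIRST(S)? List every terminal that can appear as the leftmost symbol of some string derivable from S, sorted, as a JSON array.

FIRST iteration:
pass 1:
  A via A→a: +{a}
  B via B→b: +{b}
  C via C→a b: +{a}
  C via C→b b B: +{b}
  S via S→C B: +{a,b}
  FIRST[S]={a,b}  FIRST[A]={a}  FIRST[B]={b}  FIRST[C]={a,b}
pass 2:
  A via A→C: +{b}
  B via B→C: +{a}
  FIRST[S]={a,b}  FIRST[A]={a,b}  FIRST[B]={a,b}  FIRST[C]={a,b}
pass 3: (stable)
  FIRST[S]={a,b}  FIRST[A]={a,b}  FIRST[B]={a,b}  FIRST[C]={a,b}

FIRST(S) = ["a", "b"]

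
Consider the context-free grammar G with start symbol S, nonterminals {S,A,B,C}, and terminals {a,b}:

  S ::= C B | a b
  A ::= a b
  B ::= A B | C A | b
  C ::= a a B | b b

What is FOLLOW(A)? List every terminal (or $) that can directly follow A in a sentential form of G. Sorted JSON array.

Compute FIRST by fixpoint:
[1]
  A via A→a b: +{a}
  B via B→A B: +{a}
  B via B→b: +{b}
  C via C→a a B: +{a}
  C via C→b b: +{b}
  S via S→C B: +{a,b}
  FIRST(S)={a,b}  FIRST(A)={a}  FIRST(B)={a,b}  FIRST(C)={a,b}
[2] (no change)
  FIRST(S)={a,b}  FIRST(A)={a}  FIRST(B)={a,b}  FIRST(C)={a,b}

FOLLOW iteration:
seed FOLLOW(S) with $
round 1:
  B→A B: FOLLOW(A) ⊇ FIRST(B) = {a,b}; new: +{a,b}
  B→C A: FOLLOW(C) ⊇ FIRST(A) = {a}; new: +{a}
  C→a a B: FOLLOW(B) ⊇ FOLLOW(C) ⊇ {a}; new: +{a}
  S→C B: FOLLOW(C) ⊇ FIRST(B) = {a,b}; new: +{b}
  S→C B: FOLLOW(B) ⊇ FOLLOW(S) ⊇ {$}; new: +{$}
  FOLLOW[S]={$}  FOLLOW[A]={a,b}  FOLLOW[B]={$,a}  FOLLOW[C]={a,b}
round 2:
  B→C A: FOLLOW(A) ⊇ FOLLOW(B) ⊇ {$,a}; new: +{$}
  C→a a B: FOLLOW(B) ⊇ FOLLOW(C) ⊇ {a,b}; new: +{b}
  FOLLOW[S]={$}  FOLLOW[A]={$,a,b}  FOLLOW[B]={$,a,b}  FOLLOW[C]={a,b}
round 3: (stable)
  FOLLOW[S]={$}  FOLLOW[A]={$,a,b}  FOLLOW[B]={$,a,b}  FOLLOW[C]={a,b}

FOLLOW(A) = ["$", "a", "b"]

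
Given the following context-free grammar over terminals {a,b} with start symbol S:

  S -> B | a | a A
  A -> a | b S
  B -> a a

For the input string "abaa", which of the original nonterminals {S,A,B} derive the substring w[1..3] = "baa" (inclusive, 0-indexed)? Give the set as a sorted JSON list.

CNF form of G:
  S -> T1 A | T1 T1 | a
  A -> T0 S | a
  B -> T1 T1
  T0 -> b
  T1 -> a

Fill CYK table bottom-up — only the sub-triangle for w[1..3]:
  cell(1,1) b: {T0}  orig:{}
  cell(2,2) a: {A,S,T1}  orig:{A,S}
  cell(3,3) a: {A,S,T1}  orig:{A,S}
  cell(1,2) ba: {A}
  cell(2,3) aa: {B,S}
  cell(1,3) baa: {A}

Original NTs in T[1,3] deriving "baa": ["A"]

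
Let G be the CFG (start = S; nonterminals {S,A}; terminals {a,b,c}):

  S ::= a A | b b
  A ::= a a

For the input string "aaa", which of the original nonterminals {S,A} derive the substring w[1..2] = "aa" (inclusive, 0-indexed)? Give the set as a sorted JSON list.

CNF form of G:
  S -> T0 A | T1 T1
  A -> T0 T0
  T0 -> a
  T1 -> b

CYK table (by increasing span) (cells [i..j] with 1 ≤ i ≤ j ≤ 2 only):
  T[1,1] 'a' = {T0}  orig:{}
  T[2,2] 'a' = {T0}  orig:{}
  T[1,2] 'aa' = {A}

Original NTs in T[1,2] deriving "aa": ["A"]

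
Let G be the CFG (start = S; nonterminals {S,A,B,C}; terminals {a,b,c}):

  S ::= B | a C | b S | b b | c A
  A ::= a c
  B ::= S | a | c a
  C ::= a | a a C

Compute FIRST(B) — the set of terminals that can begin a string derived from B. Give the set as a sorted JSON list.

FIRST iteration:
round 1:
  A via A→a c: +{a}
  B via B→a: +{a}
  B via B→c a: +{c}
  C via C→a: +{a}
  S via S→B: +{a,c}
  S via S→b S: +{b}
  S: {a,b,c}  A: {a}  B: {a,c}  C: {a}
round 2:
  B via B→S: +{b}
  S: {a,b,c}  A: {a}  B: {a,b,c}  C: {a}
round 3: (stable)
  S: {a,b,c}  A: {a}  B: {a,b,c}  C: {a}

FIRST(B) = ["a", "b", "c"]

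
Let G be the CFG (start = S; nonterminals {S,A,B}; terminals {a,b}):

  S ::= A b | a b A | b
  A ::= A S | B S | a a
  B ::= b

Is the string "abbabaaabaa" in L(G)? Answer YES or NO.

CNF form of G:
  S -> A T1 | T0 X2 | b
  A -> A S | B S | T0 T0
  B -> b
  T0 -> a
  T1 -> b
  X2 -> T1 A

CYK table (by increasing span):
  T[0,0] 'a' = {T0}  orig:{}
  T[1,1] 'b' = {B,S,T1}  orig:{B,S}
  T[2,2] 'b' = {B,S,T1}  orig:{B,S}
  T[3,3] 'a' = {T0}  orig:{}
  T[4,4] 'b' = {B,S,T1}  orig:{B,S}
  T[5,5] 'a' = {T0}  orig:{}
  T[6,6] 'a' = {T0}  orig:{}
  T[7,7] 'a' = {T0}  orig:{}
  T[8,8] 'b' = {B,S,T1}  orig:{B,S}
  T[9,9] 'a' = {T0}  orig:{}
  T[10,10] 'a' = {T0}  orig:{}
  T[0,1] 'ab' = ∅
  T[1,2] 'bb' = {A}
  T[2,3] 'ba' = ∅
  T[3,4] 'ab' = ∅
  T[4,5] 'ba' = ∅
  T[5,6] 'aa' = {A}
  T[6,7] 'aa' = {A}
  T[7,8] 'ab' = ∅
  T[8,9] 'ba' = ∅
  T[9,10] 'aa' = {A}
  T[0,2] 'abb' = ∅
  T[1,3] 'bba' = ∅
  T[2,4] 'bab' = ∅
  T[3,5] 'aba' = ∅
  T[4,6] 'baa' = {X2}  orig:{}
  T[5,7] 'aaa' = ∅
  T[6,8] 'aab' = {A,S}
  T[7,9] 'aba' = ∅
  T[8,10] 'baa' = {X2}  orig:{}
  T[0,3] 'abba' = ∅
  T[1,4] 'bbab' = ∅
  T[2,5] 'baba' = ∅
  T[3,6] 'abaa' = {S}
  T[4,7] 'baaa' = ∅
  T[5,8] 'aaab' = ∅
  T[6,9] 'aaba' = ∅
  T[7,10] 'abaa' = {S}
  T[0,4] 'abbab' = ∅
  T[1,5] 'bbaba' = ∅
  T[2,6] 'babaa' = {A}
  T[3,7] 'abaaa' = ∅
  T[4,8] 'baaab' = ∅
  T[5,9] 'aaaba' = ∅
  T[6,10] 'aabaa' = ∅
  T[0,5] 'abbaba' = ∅
  T[1,6] 'bbabaa' = {A,X2}  orig:{A}
  T[2,7] 'babaaa' = ∅
  T[3,8] 'abaaab' = ∅
  T[4,9] 'baaaba' = ∅
  T[5,10] 'aaabaa' = {A}
  T[0,6] 'abbabaa' = {S}
  T[1,7] 'bbabaaa' = ∅
  T[2,8] 'babaaab' = ∅
  T[3,9] 'abaaaba' = ∅
  T[4,10] 'baaabaa' = {X2}  orig:{}
  T[0,7] 'abbabaaa' = ∅
  T[1,8] 'bbabaaab' = ∅
  T[2,9] 'babaaaba' = ∅
  T[3,10] 'abaaabaa' = {S}
  T[0,8] 'abbabaaab' = ∅
  T[1,9] 'bbabaaaba' = ∅
  T[2,10] 'babaaabaa' = {A}
  T[0,9] 'abbabaaaba' = ∅
  T[1,10] 'bbabaaabaa' = {A,X2}  orig:{A}
  T[0,10] 'abbabaaabaa' = {S}

S ∈ T[0,10] ⇒ YES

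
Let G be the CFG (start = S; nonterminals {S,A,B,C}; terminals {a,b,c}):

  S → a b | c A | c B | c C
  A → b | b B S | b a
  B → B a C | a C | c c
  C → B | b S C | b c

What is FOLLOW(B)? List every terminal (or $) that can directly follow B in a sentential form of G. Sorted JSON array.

FIRST iteration:
pass 1:
  A via A→b: +{b}
  B via B→a C: +{a}
  B via B→c c: +{c}
  C via C→B: +{a,c}
  C via C→b S C: +{b}
  S via S→a b: +{a}
  S via S→c A: +{c}
  FIRST(S)={a,c}  FIRST(A)={b}  FIRST(B)={a,c}  FIRST(C)={a,b,c}
pass 2: (no change)
  FIRST(S)={a,c}  FIRST(A)={b}  FIRST(B)={a,c}  FIRST(C)={a,b,c}

FOLLOW sets:
seed FOLLOW(S) with $
iter 1:
  A→b B S: FOLLOW(B) ⊇ FIRST(S) = {a,c}; new: +{a,c}
  B→B a C: FOLLOW(C) ⊇ FOLLOW(B) ⊇ {a,c}; new: +{a,c}
  C→b S C: FOLLOW(S) ⊇ FIRST(C) = {a,b,c}; new: +{a,b,c}
  S→c A: FOLLOW(A) ⊇ FOLLOW(S) ⊇ {$,a,b,c}; new: +{$,a,b,c}
  S→c B: FOLLOW(B) ⊇ FOLLOW(S) ⊇ {$,a,b,c}; new: +{$,b}
  S→c C: FOLLOW(C) ⊇ FOLLOW(S) ⊇ {$,a,b,c}; new: +{$,b}
  S: {$,a,b,c}  A: {$,a,b,c}  B: {$,a,b,c}  C: {$,a,b,c}
iter 2: — fixpoint
  S: {$,a,b,c}  A: {$,a,b,c}  B: {$,a,b,c}  C: {$,a,b,c}

FOLLOW(B) = ["$", "a", "b", "c"]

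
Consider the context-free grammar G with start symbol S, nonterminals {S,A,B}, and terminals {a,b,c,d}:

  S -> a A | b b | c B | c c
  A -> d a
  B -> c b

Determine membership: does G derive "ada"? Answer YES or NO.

CNF form of G:
  S -> T1 A | T2 B | T2 T2 | T3 T3
  A -> T0 T1
  B -> T2 T3
  T0 -> d
  T1 -> a
  T2 -> c
  T3 -> b

CYK fill:
  T[0,0] 'a' = {T1}  orig:{}
  T[1,1] 'd' = {T0}  orig:{}
  T[2,2] 'a' = {T1}  orig:{}
  T[0,1] 'ad' = ∅
  T[1,2] 'da' = {A}
  T[0,2] 'ada' = {S}

S ∈ T[0,2] ⇒ YES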